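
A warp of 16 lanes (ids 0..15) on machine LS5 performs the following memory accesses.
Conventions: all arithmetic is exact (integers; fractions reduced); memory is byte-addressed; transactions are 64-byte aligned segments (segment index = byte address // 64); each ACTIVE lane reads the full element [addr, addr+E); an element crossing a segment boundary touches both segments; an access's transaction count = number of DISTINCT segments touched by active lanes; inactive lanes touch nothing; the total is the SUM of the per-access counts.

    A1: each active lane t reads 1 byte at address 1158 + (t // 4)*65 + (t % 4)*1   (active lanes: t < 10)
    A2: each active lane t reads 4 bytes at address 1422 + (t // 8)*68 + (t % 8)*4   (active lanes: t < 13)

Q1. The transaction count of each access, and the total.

A1: 3 transactions
A2: 2 transactions

Answer: 3,2; total 5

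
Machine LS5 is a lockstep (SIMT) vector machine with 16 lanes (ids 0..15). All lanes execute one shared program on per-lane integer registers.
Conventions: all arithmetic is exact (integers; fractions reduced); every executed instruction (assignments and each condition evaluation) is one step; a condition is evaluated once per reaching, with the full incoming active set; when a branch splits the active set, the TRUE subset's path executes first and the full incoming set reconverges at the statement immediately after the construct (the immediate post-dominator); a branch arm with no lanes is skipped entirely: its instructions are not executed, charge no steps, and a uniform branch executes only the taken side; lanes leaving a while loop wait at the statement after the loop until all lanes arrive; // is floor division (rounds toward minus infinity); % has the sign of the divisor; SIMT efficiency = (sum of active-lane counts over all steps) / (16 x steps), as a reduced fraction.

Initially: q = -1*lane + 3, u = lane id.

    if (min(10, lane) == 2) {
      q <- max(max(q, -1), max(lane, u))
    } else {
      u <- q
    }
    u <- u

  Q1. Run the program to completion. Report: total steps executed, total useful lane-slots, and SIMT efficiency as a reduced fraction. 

Answer: 4 steps, 48 useful, 3/4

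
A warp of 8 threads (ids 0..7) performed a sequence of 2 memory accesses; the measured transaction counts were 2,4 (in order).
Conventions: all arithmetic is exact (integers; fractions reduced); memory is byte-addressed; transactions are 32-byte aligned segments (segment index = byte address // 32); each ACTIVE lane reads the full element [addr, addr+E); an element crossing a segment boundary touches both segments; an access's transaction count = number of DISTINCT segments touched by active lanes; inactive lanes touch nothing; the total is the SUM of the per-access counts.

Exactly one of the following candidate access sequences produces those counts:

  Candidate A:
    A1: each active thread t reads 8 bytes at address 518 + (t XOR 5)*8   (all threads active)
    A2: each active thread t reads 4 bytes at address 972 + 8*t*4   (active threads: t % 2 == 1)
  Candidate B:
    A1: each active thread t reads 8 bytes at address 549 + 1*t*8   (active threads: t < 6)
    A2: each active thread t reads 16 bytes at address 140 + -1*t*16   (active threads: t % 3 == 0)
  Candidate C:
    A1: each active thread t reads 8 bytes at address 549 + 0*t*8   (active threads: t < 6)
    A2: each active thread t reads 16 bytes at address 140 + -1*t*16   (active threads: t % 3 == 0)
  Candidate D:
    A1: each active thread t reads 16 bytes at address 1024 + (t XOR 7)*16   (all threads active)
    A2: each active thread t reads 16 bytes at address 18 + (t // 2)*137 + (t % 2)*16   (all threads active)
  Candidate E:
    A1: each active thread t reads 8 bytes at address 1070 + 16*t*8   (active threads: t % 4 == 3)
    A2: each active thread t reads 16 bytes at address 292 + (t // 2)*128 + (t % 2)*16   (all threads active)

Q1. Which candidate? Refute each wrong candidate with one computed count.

A: A1 gives 3 transactions, not 2
C: A1 gives 1 transaction, not 2
D: A1 gives 4 transactions, not 2
E: A2 gives 8 transactions, not 4
B: all counts match (2,4)

Answer: B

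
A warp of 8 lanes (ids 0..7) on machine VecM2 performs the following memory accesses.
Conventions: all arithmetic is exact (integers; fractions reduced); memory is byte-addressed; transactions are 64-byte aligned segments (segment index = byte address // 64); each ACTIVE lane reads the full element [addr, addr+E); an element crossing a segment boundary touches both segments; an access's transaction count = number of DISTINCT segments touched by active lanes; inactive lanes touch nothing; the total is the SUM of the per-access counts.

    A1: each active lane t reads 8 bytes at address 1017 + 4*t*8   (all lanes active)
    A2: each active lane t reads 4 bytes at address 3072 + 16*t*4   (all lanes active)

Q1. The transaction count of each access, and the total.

A1: 5 transactions
A2: 8 transactions

Answer: 5,8; total 13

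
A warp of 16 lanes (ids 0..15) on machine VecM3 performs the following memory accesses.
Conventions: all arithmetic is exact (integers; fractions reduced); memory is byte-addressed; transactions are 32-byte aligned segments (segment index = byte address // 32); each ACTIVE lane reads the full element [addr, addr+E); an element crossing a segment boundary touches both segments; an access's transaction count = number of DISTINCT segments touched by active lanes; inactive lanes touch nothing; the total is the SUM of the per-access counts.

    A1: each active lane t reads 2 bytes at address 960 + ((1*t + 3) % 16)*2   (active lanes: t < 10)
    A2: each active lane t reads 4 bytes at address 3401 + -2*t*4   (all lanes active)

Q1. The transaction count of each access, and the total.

A1: 1 transaction
A2: 5 transactions

Answer: 1,5; total 6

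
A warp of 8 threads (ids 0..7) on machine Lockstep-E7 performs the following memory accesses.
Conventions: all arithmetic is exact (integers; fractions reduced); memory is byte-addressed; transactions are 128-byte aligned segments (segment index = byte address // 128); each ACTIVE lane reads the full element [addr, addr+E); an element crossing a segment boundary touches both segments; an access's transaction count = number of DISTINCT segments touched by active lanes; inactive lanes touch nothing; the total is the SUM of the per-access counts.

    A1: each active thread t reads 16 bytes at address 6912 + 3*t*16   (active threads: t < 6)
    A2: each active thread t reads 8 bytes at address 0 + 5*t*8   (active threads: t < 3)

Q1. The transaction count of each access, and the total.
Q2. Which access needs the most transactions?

A1: 2 transactions
A2: 1 transaction

Answer: 2,1; total 3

Answer: A1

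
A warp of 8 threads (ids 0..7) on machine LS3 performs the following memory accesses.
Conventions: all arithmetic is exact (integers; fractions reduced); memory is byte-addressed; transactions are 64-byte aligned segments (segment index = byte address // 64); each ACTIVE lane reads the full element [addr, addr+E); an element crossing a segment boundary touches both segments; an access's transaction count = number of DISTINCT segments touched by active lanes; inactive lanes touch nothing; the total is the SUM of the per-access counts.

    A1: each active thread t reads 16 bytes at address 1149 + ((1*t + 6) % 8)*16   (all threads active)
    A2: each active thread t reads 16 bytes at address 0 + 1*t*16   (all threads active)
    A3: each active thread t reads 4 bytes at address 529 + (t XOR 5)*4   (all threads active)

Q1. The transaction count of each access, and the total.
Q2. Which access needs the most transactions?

A1: 3 transactions
A2: 2 transactions
A3: 1 transaction

Answer: 3,2,1; total 6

Answer: A1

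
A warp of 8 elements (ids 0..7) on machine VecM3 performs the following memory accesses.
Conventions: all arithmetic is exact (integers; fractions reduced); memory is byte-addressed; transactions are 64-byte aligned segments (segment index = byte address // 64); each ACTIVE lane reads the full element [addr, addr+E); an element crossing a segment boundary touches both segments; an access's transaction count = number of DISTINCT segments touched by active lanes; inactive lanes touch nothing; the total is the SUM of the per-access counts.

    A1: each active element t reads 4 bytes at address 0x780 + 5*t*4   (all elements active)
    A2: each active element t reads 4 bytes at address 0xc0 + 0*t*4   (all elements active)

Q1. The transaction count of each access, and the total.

A1: 3 transactions
A2: 1 transaction

Answer: 3,1; total 4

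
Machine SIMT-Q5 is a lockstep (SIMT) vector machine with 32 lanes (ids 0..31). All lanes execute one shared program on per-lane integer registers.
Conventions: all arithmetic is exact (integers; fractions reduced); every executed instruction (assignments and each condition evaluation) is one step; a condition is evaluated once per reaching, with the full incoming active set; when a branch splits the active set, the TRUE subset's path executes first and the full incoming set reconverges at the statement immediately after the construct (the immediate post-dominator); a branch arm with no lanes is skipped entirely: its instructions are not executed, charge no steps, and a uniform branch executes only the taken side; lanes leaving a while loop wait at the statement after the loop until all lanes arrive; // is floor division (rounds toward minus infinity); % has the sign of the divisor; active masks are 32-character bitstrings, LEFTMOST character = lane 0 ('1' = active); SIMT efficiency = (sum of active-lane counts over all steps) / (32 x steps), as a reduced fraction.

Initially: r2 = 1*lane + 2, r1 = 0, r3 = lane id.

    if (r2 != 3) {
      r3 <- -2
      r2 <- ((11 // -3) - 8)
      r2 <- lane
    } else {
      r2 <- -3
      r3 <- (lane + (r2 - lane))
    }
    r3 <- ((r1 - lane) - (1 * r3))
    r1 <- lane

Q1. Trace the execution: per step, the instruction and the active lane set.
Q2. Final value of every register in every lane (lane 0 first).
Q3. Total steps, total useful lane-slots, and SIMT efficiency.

step 0: eval (r2 != 3)               11111111111111111111111111111111
step 1: r3 <- -2                     10111111111111111111111111111111
step 2: r2 <- ((11 // -3) - 8)       10111111111111111111111111111111
step 3: r2 <- lane                   10111111111111111111111111111111
step 4: r2 <- -3                     01000000000000000000000000000000
step 5: r3 <- (lane + (r2 - lane))   01000000000000000000000000000000
step 6: r3 <- ((r1 - lane) - (1 * r3)) 11111111111111111111111111111111
step 7: r1 <- lane                   11111111111111111111111111111111

Answer: 8 steps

r2: 0,-3,2,3,4,5,6,7,8,9,10,11,12,13,14,15,16,17,18,19,20,21,22,23,24,25,26,27,28,29,30,31
r1: 0,1,2,3,4,5,6,7,8,9,10,11,12,13,14,15,16,17,18,19,20,21,22,23,24,25,26,27,28,29,30,31
r3: 2,2,0,-1,-2,-3,-4,-5,-6,-7,-8,-9,-10,-11,-12,-13,-14,-15,-16,-17,-18,-19,-20,-21,-22,-23,-24,-25,-26,-27,-28,-29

steps = 8; useful = 191; efficiency = 191/256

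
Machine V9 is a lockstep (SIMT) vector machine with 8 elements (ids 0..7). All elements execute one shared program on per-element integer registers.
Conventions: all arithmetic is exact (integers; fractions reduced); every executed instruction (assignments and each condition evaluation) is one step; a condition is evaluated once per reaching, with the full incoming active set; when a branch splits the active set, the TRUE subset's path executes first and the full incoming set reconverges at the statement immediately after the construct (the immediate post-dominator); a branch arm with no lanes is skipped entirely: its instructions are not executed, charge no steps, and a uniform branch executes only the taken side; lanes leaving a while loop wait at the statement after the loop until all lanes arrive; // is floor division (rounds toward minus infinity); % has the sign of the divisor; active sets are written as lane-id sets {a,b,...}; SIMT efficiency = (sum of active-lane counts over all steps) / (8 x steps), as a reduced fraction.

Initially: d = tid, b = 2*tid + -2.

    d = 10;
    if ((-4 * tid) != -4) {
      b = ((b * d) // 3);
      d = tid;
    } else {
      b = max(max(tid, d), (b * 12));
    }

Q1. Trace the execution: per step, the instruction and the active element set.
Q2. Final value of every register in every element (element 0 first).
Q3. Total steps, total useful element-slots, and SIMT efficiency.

step 0: d <- 10                      {0,1,2,3,4,5,6,7}
step 1: eval ((-4 * tid) != -4)      {0,1,2,3,4,5,6,7}
step 2: b <- ((b * d) // 3)          {0,2,3,4,5,6,7}
step 3: d <- tid                     {0,2,3,4,5,6,7}
step 4: b <- max(max(tid, d), (b * 12)) {1}

Answer: 5 steps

d: 0,10,2,3,4,5,6,7
b: -7,10,6,13,20,26,33,40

steps = 5; useful = 31; efficiency = 31/40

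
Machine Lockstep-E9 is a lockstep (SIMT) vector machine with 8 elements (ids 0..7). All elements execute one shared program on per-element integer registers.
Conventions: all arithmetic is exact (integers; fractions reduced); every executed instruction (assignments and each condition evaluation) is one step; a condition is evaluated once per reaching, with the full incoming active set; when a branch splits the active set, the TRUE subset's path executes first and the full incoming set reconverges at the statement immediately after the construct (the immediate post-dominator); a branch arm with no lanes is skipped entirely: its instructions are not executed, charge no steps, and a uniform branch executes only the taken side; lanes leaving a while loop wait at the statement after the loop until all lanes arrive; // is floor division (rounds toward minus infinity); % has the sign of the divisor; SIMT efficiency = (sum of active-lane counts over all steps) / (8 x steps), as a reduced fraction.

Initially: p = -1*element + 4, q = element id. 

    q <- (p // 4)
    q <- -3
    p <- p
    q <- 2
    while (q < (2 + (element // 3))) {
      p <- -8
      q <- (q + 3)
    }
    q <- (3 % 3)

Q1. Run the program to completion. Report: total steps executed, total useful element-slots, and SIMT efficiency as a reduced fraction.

Answer: 9 steps, 63 useful, 7/8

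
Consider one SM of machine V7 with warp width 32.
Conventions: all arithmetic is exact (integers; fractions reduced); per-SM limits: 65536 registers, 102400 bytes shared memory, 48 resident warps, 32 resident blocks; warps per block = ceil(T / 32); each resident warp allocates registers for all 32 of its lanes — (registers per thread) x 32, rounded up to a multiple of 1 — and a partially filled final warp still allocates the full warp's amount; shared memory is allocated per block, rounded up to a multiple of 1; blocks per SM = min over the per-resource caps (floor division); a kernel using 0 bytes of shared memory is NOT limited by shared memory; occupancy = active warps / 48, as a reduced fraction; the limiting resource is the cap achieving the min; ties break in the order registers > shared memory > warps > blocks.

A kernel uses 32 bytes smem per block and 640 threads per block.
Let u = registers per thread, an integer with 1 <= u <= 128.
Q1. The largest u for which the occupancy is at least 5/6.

Answer: u = 51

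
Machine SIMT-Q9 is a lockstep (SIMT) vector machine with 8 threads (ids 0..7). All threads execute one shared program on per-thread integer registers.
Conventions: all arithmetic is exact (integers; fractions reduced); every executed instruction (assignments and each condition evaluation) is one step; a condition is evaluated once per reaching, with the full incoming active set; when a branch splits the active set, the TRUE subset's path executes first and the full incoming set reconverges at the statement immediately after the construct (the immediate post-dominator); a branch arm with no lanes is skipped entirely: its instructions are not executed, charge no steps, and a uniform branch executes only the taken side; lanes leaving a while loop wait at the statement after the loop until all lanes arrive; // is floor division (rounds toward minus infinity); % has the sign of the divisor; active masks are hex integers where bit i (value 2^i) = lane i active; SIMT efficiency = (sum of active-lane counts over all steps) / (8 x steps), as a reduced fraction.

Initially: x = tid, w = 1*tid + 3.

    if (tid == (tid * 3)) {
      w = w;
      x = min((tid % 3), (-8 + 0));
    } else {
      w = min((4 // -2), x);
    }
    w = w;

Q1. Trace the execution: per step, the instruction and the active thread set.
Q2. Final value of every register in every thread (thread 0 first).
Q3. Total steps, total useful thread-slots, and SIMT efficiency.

step 0: eval (tid == (tid * 3))      0xff
step 1: w <- w                       0x01
step 2: x <- min((tid % 3), (-8 + 0)) 0x01
step 3: w <- min((4 // -2), x)       0xfe
step 4: w <- w                       0xff

Answer: 5 steps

x: -8,1,2,3,4,5,6,7
w: 3,-2,-2,-2,-2,-2,-2,-2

steps = 5; useful = 25; efficiency = 25/40 = 5/8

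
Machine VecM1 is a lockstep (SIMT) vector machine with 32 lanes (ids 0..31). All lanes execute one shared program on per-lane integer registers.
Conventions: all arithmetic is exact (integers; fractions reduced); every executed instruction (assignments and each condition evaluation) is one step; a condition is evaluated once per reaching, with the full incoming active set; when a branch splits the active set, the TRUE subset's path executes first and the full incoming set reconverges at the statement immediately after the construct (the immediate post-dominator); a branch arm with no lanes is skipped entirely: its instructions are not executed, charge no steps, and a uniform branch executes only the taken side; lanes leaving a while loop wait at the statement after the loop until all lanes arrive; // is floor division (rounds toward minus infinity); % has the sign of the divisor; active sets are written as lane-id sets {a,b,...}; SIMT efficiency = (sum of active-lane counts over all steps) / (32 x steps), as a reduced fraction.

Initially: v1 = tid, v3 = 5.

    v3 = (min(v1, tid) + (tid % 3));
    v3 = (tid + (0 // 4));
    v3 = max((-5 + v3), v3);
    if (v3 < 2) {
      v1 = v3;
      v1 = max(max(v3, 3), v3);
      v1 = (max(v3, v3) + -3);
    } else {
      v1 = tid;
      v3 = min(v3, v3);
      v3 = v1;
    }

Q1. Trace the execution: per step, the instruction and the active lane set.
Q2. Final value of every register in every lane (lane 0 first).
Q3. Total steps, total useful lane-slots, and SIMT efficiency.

step 0: v3 <- (min(v1, tid) + (tid % 3)) {0,1,2,3,4,5,6,7,8,9,10,11,12,13,14,15,16,17,18,19,20,21,22,23,24,25,26,27,28,29,30,31}
step 1: v3 <- (tid + (0 // 4))       {0,1,2,3,4,5,6,7,8,9,10,11,12,13,14,15,16,17,18,19,20,21,22,23,24,25,26,27,28,29,30,31}
step 2: v3 <- max((-5 + v3), v3)     {0,1,2,3,4,5,6,7,8,9,10,11,12,13,14,15,16,17,18,19,20,21,22,23,24,25,26,27,28,29,30,31}
step 3: eval (v3 < 2)                {0,1,2,3,4,5,6,7,8,9,10,11,12,13,14,15,16,17,18,19,20,21,22,23,24,25,26,27,28,29,30,31}
step 4: v1 <- v3                     {0,1}
step 5: v1 <- max(max(v3, 3), v3)    {0,1}
step 6: v1 <- (max(v3, v3) + -3)     {0,1}
step 7: v1 <- tid                    {2,3,4,5,6,7,8,9,10,11,12,13,14,15,16,17,18,19,20,21,22,23,24,25,26,27,28,29,30,31}
step 8: v3 <- min(v3, v3)            {2,3,4,5,6,7,8,9,10,11,12,13,14,15,16,17,18,19,20,21,22,23,24,25,26,27,28,29,30,31}
step 9: v3 <- v1                     {2,3,4,5,6,7,8,9,10,11,12,13,14,15,16,17,18,19,20,21,22,23,24,25,26,27,28,29,30,31}

Answer: 10 steps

v1: -3,-2,2,3,4,5,6,7,8,9,10,11,12,13,14,15,16,17,18,19,20,21,22,23,24,25,26,27,28,29,30,31
v3: 0,1,2,3,4,5,6,7,8,9,10,11,12,13,14,15,16,17,18,19,20,21,22,23,24,25,26,27,28,29,30,31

steps = 10; useful = 224; efficiency = 224/320 = 7/10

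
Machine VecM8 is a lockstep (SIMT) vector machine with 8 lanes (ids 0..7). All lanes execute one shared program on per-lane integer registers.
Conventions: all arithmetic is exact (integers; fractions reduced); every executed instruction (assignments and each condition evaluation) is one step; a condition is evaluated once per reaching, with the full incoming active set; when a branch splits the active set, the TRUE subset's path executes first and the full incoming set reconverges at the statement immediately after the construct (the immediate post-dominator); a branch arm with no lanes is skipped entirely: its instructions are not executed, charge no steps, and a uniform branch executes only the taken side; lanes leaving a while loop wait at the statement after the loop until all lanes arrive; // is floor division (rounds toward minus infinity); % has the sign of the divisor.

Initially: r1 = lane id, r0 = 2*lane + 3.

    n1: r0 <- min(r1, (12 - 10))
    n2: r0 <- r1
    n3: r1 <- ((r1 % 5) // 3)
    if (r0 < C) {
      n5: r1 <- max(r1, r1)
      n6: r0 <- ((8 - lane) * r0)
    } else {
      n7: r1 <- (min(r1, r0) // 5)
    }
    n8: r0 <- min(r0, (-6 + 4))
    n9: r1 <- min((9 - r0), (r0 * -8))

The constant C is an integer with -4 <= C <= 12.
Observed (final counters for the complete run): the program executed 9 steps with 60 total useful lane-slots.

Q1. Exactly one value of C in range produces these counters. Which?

Answer: C = 4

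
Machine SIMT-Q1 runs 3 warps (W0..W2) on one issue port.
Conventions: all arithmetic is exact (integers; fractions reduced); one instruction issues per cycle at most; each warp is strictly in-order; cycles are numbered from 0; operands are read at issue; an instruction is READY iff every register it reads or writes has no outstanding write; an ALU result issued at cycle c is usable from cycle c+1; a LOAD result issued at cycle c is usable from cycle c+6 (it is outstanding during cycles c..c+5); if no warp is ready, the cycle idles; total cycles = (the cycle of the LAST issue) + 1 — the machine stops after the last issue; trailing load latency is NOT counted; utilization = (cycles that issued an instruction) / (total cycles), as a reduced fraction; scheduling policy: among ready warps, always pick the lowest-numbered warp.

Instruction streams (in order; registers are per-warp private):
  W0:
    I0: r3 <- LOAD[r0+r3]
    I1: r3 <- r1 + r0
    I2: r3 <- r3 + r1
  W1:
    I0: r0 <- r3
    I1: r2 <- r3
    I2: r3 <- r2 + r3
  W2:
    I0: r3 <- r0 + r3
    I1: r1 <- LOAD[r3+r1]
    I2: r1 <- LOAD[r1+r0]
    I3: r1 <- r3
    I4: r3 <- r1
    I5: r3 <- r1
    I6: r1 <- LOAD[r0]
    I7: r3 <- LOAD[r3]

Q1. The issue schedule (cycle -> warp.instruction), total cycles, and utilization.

cycle 0: W0.I0
cycle 1: W1.I0
cycle 2: W1.I1
cycle 3: W1.I2
cycle 4: W2.I0
cycle 5: W2.I1
cycle 6: W0.I1
cycle 7: W0.I2
cycle 8: idle
cycle 9: idle
cycle 10: idle
cycle 11: W2.I2
cycle 12: idle
cycle 13: idle
cycle 14: idle
cycle 15: idle
cycle 16: idle
cycle 17: W2.I3
cycle 18: W2.I4
cycle 19: W2.I5
cycle 20: W2.I6
cycle 21: W2.I7

Answer: 22 cycles, utilization 7/11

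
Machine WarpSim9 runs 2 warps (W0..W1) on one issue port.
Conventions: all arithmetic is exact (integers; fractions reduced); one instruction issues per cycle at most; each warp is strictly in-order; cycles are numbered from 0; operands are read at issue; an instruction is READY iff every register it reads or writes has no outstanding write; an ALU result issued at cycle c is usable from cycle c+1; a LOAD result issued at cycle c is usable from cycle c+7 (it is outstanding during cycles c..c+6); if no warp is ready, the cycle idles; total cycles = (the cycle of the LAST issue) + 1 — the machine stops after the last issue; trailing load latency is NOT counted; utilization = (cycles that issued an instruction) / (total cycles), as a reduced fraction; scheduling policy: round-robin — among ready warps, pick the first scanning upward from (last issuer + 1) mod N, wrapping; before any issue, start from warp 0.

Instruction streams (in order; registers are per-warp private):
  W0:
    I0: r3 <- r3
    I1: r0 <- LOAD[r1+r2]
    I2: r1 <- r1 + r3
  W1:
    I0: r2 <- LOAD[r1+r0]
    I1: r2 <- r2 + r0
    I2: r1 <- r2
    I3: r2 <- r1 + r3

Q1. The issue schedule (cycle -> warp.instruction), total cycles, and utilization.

cycle 0: W0.I0
cycle 1: W1.I0
cycle 2: W0.I1
cycle 3: W0.I2
cycle 4: idle
cycle 5: idle
cycle 6: idle
cycle 7: idle
cycle 8: W1.I1
cycle 9: W1.I2
cycle 10: W1.I3

Answer: 11 cycles, utilization 7/11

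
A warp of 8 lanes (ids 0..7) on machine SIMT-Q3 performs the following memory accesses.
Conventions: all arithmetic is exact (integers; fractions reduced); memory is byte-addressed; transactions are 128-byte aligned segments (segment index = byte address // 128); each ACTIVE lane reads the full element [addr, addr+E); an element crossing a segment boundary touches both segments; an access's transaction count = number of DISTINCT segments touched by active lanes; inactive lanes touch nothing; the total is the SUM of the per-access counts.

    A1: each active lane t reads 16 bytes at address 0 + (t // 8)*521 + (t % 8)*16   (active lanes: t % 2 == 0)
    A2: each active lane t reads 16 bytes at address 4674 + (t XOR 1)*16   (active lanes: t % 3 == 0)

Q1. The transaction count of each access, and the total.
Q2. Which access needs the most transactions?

A1: 1 transaction
A2: 2 transactions

Answer: 1,2; total 3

Answer: A2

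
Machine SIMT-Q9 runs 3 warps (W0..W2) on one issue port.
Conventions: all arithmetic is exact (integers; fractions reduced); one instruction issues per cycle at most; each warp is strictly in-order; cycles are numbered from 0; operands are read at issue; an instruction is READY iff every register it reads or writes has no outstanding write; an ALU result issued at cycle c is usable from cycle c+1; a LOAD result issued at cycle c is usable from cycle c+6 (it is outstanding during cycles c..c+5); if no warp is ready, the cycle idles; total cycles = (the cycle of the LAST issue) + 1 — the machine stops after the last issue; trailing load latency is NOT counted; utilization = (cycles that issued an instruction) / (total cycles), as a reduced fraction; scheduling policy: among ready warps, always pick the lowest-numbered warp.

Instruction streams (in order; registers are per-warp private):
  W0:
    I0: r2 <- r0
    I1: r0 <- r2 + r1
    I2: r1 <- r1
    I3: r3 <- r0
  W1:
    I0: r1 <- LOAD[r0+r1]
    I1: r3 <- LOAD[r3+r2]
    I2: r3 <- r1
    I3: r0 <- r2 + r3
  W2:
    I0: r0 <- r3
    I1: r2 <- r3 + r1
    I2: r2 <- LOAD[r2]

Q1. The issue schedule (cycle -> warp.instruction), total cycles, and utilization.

cycle 0: W0.I0
cycle 1: W0.I1
cycle 2: W0.I2
cycle 3: W0.I3
cycle 4: W1.I0
cycle 5: W1.I1
cycle 6: W2.I0
cycle 7: W2.I1
cycle 8: W2.I2
cycle 9: idle
cycle 10: idle
cycle 11: W1.I2
cycle 12: W1.I3

Answer: 13 cycles, utilization 11/13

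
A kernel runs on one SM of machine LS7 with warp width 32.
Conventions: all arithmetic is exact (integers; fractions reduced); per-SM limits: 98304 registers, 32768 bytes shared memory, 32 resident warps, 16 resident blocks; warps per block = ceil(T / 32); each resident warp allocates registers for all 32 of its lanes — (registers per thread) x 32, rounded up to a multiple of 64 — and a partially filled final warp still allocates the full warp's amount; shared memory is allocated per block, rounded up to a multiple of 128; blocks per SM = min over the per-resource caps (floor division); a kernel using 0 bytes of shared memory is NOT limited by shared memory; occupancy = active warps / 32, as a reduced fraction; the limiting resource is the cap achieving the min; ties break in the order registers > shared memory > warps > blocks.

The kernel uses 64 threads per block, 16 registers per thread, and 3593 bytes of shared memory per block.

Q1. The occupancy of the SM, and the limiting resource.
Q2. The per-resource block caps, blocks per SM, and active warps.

Answer: occupancy 1/2, limited by shared memory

registers: 96 blocks
shared memory: 8 blocks
warps: 16 blocks
blocks: 16 blocks

Answer: 8 blocks, 16 active warps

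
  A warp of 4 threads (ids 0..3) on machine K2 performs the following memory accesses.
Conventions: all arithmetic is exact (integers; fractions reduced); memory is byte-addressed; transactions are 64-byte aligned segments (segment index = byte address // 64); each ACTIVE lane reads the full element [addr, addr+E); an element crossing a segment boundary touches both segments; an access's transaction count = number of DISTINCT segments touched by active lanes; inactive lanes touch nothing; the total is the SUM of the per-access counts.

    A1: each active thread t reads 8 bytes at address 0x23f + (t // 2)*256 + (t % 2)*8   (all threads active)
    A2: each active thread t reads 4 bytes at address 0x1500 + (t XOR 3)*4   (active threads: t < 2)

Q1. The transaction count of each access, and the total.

A1: 4 transactions
A2: 1 transaction

Answer: 4,1; total 5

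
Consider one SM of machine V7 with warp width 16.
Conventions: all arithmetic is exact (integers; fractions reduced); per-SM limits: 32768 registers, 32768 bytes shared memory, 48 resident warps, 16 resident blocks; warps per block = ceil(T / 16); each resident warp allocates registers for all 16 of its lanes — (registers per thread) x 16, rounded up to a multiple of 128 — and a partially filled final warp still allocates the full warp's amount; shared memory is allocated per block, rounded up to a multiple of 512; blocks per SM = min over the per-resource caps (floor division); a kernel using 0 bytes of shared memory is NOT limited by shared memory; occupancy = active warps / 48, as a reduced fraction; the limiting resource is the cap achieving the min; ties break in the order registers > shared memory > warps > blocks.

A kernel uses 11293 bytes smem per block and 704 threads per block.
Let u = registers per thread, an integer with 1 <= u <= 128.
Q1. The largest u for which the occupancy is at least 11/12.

Answer: u = 40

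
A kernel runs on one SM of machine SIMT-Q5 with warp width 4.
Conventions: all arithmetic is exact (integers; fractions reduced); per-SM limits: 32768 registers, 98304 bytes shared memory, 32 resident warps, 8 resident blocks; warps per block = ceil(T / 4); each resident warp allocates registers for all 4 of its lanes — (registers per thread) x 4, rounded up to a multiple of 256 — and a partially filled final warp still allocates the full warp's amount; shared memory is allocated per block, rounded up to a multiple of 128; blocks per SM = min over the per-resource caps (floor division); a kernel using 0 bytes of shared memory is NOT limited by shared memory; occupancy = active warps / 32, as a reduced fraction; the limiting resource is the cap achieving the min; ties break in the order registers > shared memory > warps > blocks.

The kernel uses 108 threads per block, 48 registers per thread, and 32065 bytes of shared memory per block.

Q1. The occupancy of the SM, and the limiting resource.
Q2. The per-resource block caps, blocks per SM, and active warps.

Answer: occupancy 27/32, limited by warps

registers: 4 blocks
shared memory: 3 blocks
warps: 1 block
blocks: 8 blocks

Answer: 1 block, 27 active warps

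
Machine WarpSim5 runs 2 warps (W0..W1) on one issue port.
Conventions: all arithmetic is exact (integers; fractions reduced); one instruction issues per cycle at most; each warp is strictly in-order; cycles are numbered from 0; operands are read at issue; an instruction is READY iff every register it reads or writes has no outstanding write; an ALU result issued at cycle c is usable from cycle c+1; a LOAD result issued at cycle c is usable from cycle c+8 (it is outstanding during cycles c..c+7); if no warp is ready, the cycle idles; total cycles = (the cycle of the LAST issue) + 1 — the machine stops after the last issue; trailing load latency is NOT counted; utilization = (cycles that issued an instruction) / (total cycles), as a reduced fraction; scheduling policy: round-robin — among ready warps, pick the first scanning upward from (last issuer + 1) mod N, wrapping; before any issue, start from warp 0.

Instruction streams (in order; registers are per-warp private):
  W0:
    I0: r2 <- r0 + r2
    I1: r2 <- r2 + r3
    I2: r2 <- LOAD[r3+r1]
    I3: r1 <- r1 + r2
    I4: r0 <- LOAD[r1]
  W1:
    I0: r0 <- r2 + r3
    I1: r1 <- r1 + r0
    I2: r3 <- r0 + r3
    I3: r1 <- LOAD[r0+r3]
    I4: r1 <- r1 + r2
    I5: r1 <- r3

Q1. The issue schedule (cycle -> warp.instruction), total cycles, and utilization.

cycle 0: W0.I0
cycle 1: W1.I0
cycle 2: W0.I1
cycle 3: W1.I1
cycle 4: W0.I2
cycle 5: W1.I2
cycle 6: W1.I3
cycle 7: idle
cycle 8: idle
cycle 9: idle
cycle 10: idle
cycle 11: idle
cycle 12: W0.I3
cycle 13: W0.I4
cycle 14: W1.I4
cycle 15: W1.I5

Answer: 16 cycles, utilization 11/16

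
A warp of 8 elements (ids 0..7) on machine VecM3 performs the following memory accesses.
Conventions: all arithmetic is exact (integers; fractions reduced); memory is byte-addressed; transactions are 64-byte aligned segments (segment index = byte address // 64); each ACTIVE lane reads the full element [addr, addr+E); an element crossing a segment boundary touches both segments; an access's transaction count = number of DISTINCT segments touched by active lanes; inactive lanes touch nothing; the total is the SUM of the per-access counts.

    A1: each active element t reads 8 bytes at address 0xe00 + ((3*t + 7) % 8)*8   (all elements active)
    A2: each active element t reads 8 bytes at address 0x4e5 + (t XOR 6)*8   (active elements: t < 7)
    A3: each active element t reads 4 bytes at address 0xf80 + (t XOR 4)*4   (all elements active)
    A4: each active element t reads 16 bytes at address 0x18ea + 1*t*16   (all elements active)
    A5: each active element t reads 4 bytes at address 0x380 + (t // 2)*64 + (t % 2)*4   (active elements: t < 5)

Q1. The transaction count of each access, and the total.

A1: 1 transaction
A2: 2 transactions
A3: 1 transaction
A4: 3 transactions
A5: 3 transactions

Answer: 1,2,1,3,3; total 10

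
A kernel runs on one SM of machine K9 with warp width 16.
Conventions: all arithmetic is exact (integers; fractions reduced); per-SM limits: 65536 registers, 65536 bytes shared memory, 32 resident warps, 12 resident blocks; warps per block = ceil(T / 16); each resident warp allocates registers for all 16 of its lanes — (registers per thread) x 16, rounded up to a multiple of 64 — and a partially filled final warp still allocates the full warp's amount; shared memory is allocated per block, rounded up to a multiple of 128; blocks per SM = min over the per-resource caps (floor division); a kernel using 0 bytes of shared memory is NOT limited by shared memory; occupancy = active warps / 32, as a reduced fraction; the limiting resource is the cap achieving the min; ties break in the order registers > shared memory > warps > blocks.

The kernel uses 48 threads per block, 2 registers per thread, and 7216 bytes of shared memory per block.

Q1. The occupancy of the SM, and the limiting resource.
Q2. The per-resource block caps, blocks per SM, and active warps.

Answer: occupancy 3/4, limited by shared memory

registers: 341 blocks
shared memory: 8 blocks
warps: 10 blocks
blocks: 12 blocks

Answer: 8 blocks, 24 active warps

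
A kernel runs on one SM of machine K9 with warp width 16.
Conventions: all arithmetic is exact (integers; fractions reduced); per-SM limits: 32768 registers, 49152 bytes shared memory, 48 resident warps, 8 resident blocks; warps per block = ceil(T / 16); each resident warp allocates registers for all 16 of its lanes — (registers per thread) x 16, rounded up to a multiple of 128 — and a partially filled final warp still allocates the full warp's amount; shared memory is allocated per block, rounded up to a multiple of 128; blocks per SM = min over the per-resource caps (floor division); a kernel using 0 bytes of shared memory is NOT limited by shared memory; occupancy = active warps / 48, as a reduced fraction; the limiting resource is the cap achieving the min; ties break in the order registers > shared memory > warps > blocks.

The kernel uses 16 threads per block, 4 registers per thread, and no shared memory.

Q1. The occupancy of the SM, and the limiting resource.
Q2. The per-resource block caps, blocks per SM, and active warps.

Answer: occupancy 1/6, limited by blocks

registers: 256 blocks
shared memory: no limit (kernel uses none)
warps: 48 blocks
blocks: 8 blocks

Answer: 8 blocks, 8 active warps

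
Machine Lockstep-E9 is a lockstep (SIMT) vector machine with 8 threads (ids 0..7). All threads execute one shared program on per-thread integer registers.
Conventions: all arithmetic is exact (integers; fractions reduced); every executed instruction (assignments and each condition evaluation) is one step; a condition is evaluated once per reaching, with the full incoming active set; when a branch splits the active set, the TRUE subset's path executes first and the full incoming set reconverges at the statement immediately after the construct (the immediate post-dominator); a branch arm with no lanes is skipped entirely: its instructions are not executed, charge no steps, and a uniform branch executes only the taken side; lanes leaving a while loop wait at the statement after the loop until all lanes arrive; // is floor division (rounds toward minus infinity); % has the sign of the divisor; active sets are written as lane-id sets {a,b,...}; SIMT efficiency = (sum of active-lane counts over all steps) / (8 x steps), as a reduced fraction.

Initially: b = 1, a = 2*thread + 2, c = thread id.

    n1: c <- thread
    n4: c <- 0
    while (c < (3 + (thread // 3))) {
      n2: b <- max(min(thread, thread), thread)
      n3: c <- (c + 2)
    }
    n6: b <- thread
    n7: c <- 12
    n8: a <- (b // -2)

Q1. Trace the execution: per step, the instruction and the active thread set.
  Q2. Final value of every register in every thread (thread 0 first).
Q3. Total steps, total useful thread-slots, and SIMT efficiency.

step 0: c <- thread                  {0,1,2,3,4,5,6,7}
step 1: c <- 0                       {0,1,2,3,4,5,6,7}
step 2: eval (c < (3 + (thread // 3))) {0,1,2,3,4,5,6,7}
step 3: b <- max(min(thread, thread), thread) {0,1,2,3,4,5,6,7}
step 4: c <- (c + 2)                 {0,1,2,3,4,5,6,7}
step 5: eval (c < (3 + (thread // 3))) {0,1,2,3,4,5,6,7}
step 6: b <- max(min(thread, thread), thread) {0,1,2,3,4,5,6,7}
step 7: c <- (c + 2)                 {0,1,2,3,4,5,6,7}
step 8: eval (c < (3 + (thread // 3))) {0,1,2,3,4,5,6,7}
step 9: b <- max(min(thread, thread), thread) {6,7}
step 10: c <- (c + 2)                 {6,7}
step 11: eval (c < (3 + (thread // 3))) {6,7}
step 12: b <- thread                  {0,1,2,3,4,5,6,7}
step 13: c <- 12                      {0,1,2,3,4,5,6,7}
step 14: a <- (b // -2)               {0,1,2,3,4,5,6,7}

Answer: 15 steps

b: 0,1,2,3,4,5,6,7
a: 0,-1,-1,-2,-2,-3,-3,-4
c: 12,12,12,12,12,12,12,12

steps = 15; useful = 102; efficiency = 102/120 = 17/20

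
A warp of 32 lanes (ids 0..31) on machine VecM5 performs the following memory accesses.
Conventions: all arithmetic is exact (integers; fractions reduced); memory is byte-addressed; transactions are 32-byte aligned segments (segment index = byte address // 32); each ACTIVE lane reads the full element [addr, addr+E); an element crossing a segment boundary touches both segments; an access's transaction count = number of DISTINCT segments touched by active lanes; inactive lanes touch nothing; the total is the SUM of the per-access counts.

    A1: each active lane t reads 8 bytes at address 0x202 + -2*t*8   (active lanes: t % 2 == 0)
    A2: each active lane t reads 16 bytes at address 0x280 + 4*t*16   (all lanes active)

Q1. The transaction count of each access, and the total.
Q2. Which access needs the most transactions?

A1: 16 transactions
A2: 32 transactions

Answer: 16,32; total 48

Answer: A2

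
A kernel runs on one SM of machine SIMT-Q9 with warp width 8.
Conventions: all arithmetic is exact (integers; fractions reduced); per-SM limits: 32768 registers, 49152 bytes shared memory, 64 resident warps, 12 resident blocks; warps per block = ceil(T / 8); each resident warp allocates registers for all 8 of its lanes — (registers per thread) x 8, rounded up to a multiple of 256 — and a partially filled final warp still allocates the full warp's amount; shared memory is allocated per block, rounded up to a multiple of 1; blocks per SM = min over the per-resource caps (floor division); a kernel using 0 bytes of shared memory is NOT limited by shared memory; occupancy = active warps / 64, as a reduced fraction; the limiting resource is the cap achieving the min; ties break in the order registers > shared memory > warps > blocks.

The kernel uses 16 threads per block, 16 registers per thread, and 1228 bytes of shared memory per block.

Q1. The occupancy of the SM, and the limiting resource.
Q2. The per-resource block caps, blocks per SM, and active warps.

Answer: occupancy 3/8, limited by blocks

registers: 64 blocks
shared memory: 40 blocks
warps: 32 blocks
blocks: 12 blocks

Answer: 12 blocks, 24 active warps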